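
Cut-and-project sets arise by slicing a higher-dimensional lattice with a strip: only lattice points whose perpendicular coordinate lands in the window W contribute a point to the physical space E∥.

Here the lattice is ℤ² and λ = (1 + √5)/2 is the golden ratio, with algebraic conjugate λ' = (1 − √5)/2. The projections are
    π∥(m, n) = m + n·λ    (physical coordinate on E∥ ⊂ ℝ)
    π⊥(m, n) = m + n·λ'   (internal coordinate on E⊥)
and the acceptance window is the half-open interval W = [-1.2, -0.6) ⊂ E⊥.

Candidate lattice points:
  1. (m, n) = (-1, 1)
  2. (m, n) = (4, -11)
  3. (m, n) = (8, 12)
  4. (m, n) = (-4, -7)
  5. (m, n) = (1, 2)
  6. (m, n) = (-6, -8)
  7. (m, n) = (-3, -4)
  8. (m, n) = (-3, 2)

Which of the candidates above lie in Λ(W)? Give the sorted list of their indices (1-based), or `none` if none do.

6

Compute λ' = (1−√5)/2 = -0.6180, so π⊥(m,n) = m -0.6180·n.
candidate 1: (m,n)=(-1,1) → π∥ = -1+1·λ ≈ 0.6180, π⊥ = -1+1·λ' ≈ -1.6180 ∉ [-1.2, -0.6) ⇒ out
candidate 2: (m,n)=(4,-11) → π∥ = 4-11·λ ≈ -13.7984, π⊥ = 4-11·λ' ≈ 10.7984 ∉ [-1.2, -0.6) ⇒ out
candidate 3: (m,n)=(8,12) → π∥ = 8+12·λ ≈ 27.4164, π⊥ = 8+12·λ' ≈ 0.5836 ∉ [-1.2, -0.6) ⇒ out
candidate 4: (m,n)=(-4,-7) → π∥ = -4-7·λ ≈ -15.3262, π⊥ = -4-7·λ' ≈ 0.3262 ∉ [-1.2, -0.6) ⇒ out
candidate 5: (m,n)=(1,2) → π∥ = 1+2·λ ≈ 4.2361, π⊥ = 1+2·λ' ≈ -0.2361 ∉ [-1.2, -0.6) ⇒ out
candidate 6: (m,n)=(-6,-8) → π∥ = -6-8·λ ≈ -18.9443, π⊥ = -6-8·λ' ≈ -1.0557 ∈ [-1.2, -0.6) ⇒ IN Λ
candidate 7: (m,n)=(-3,-4) → π∥ = -3-4·λ ≈ -9.4721, π⊥ = -3-4·λ' ≈ -0.5279 ∉ [-1.2, -0.6) ⇒ out
candidate 8: (m,n)=(-3,2) → π∥ = -3+2·λ ≈ 0.2361, π⊥ = -3+2·λ' ≈ -4.2361 ∉ [-1.2, -0.6) ⇒ out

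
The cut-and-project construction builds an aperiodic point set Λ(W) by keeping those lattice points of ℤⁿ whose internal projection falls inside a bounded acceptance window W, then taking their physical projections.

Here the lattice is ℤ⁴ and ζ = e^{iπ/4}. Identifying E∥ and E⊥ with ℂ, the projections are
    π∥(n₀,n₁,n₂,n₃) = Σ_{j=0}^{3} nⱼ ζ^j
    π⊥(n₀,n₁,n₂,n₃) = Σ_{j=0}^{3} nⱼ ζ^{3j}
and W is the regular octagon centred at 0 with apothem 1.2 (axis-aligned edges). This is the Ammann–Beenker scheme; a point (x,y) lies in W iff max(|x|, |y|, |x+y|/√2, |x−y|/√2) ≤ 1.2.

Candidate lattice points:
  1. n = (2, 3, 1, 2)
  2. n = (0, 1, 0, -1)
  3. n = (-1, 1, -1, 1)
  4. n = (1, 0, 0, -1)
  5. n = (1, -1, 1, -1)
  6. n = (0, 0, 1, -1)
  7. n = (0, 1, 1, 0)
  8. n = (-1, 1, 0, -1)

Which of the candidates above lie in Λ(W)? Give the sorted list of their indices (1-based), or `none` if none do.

4, 7

Internal map: ζ^{3j} for j=0..3 gives (1,0), (−√2/2,√2/2), (0,−1), (√2/2,√2/2).
candidate 1: n = (2, 3, 1, 2) → π⊥ ≈ (+1.2929, +2.5355); max(|x|,|y|,|x±y|/√2) = 2.7071 > 1.2 ⇒ ∉ W
candidate 2: n = (0, 1, 0, -1) → π⊥ ≈ (-1.4142, +0.0000); max(|x|,|y|,|x±y|/√2) = 1.4142 > 1.2 ⇒ ∉ W
candidate 3: n = (-1, 1, -1, 1) → π⊥ ≈ (-1.0000, +2.4142); max(|x|,|y|,|x±y|/√2) = 2.4142 > 1.2 ⇒ ∉ W
candidate 4: n = (1, 0, 0, -1) → π⊥ ≈ (+0.2929, -0.7071); max(|x|,|y|,|x±y|/√2) = 0.7071 ≤ 1.2 ⇒ ∈ W
candidate 5: n = (1, -1, 1, -1) → π⊥ ≈ (+1.0000, -2.4142); max(|x|,|y|,|x±y|/√2) = 2.4142 > 1.2 ⇒ ∉ W
candidate 6: n = (0, 0, 1, -1) → π⊥ ≈ (-0.7071, -1.7071); max(|x|,|y|,|x±y|/√2) = 1.7071 > 1.2 ⇒ ∉ W
candidate 7: n = (0, 1, 1, 0) → π⊥ ≈ (-0.7071, -0.2929); max(|x|,|y|,|x±y|/√2) = 0.7071 ≤ 1.2 ⇒ ∈ W
candidate 8: n = (-1, 1, 0, -1) → π⊥ ≈ (-2.4142, +0.0000); max(|x|,|y|,|x±y|/√2) = 2.4142 > 1.2 ⇒ ∉ W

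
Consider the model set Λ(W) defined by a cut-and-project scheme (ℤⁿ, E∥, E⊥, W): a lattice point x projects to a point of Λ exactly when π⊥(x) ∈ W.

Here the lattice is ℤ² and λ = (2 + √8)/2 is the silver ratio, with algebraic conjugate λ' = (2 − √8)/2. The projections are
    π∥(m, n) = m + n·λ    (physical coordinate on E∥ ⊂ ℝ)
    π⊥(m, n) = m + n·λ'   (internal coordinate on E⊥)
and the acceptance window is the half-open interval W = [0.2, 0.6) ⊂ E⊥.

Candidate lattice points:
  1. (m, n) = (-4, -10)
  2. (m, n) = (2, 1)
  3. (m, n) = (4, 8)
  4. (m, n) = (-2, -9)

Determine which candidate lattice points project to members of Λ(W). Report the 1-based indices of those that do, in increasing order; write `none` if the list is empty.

none

Numerically λ ≈ 2.4142 and λ' = −1/λ ≈ -0.4142.
candidate 1: (m,n)=(-4,-10) → π∥ = -4-10·λ ≈ -28.1421, π⊥ = -4-10·λ' ≈ 0.1421 ∉ [0.2, 0.6) ⇒ out
candidate 2: (m,n)=(2,1) → π∥ = 2+1·λ ≈ 4.4142, π⊥ = 2+1·λ' ≈ 1.5858 ∉ [0.2, 0.6) ⇒ out
candidate 3: (m,n)=(4,8) → π∥ = 4+8·λ ≈ 23.3137, π⊥ = 4+8·λ' ≈ 0.6863 ∉ [0.2, 0.6) ⇒ out
candidate 4: (m,n)=(-2,-9) → π∥ = -2-9·λ ≈ -23.7279, π⊥ = -2-9·λ' ≈ 1.7279 ∉ [0.2, 0.6) ⇒ out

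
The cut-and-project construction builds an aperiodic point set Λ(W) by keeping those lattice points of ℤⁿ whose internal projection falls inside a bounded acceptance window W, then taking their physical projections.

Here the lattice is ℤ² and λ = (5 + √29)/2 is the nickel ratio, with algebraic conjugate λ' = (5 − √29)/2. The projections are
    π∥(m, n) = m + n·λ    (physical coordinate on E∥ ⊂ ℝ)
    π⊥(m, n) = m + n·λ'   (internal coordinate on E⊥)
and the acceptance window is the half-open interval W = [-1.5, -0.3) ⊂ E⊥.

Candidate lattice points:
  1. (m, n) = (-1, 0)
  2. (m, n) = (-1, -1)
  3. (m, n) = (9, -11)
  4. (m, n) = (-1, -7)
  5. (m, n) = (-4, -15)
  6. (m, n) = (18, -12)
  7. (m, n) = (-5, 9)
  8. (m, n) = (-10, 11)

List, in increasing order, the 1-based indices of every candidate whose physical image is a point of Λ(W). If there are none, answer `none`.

Numerically λ ≈ 5.1926 and λ' = −1/λ ≈ -0.1926.
#1 (-1,0): internal coord -1 + (0)·λ' = -1.0000; -1.0000 ∈ [-1.5, -0.3) → IN Λ
#2 (-1,-1): internal coord -1 + (-1)·λ' = -0.8074; -0.8074 ∈ [-1.5, -0.3) → IN Λ
#3 (9,-11): internal coord 9 + (-11)·λ' = +11.1184; +11.1184 ∉ [-1.5, -0.3) → out
#4 (-1,-7): internal coord -1 + (-7)·λ' = +0.3481; +0.3481 ∉ [-1.5, -0.3) → out
#5 (-4,-15): internal coord -4 + (-15)·λ' = -1.1113; -1.1113 ∈ [-1.5, -0.3) → IN Λ
#6 (18,-12): internal coord 18 + (-12)·λ' = +20.3110; +20.3110 ∉ [-1.5, -0.3) → out
#7 (-5,9): internal coord -5 + (9)·λ' = -6.7332; -6.7332 ∉ [-1.5, -0.3) → out
#8 (-10,11): internal coord -10 + (11)·λ' = -12.1184; -12.1184 ∉ [-1.5, -0.3) → out

1, 2, 5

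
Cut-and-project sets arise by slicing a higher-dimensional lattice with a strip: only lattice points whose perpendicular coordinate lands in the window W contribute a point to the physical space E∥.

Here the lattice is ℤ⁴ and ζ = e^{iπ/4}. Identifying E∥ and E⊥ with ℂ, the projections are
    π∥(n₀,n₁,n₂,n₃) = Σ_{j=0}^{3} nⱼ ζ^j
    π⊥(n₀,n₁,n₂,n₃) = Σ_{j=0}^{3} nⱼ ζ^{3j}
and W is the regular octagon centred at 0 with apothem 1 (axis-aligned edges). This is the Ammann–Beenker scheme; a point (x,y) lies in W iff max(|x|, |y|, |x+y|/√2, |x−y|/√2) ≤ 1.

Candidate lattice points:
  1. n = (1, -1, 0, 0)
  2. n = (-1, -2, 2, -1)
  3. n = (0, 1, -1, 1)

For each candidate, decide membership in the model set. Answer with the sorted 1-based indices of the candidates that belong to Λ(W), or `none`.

none

π⊥(n) = n₀ + n₁ζ³ + n₂ζ⁶ + n₃ζ⁹ where ζ = e^{iπ/4}.
candidate 1: n = (1, -1, 0, 0) → π⊥ ≈ (+1.707107, -0.707107); max(|x|,|y|,|x±y|/√2) = 1.707107 > 1 ⇒ ∉ W
candidate 2: n = (-1, -2, 2, -1) → π⊥ ≈ (-0.292893, -4.121320); max(|x|,|y|,|x±y|/√2) = 4.121320 > 1 ⇒ ∉ W
candidate 3: n = (0, 1, -1, 1) → π⊥ ≈ (+0.000000, +2.414214); max(|x|,|y|,|x±y|/√2) = 2.414214 > 1 ⇒ ∉ W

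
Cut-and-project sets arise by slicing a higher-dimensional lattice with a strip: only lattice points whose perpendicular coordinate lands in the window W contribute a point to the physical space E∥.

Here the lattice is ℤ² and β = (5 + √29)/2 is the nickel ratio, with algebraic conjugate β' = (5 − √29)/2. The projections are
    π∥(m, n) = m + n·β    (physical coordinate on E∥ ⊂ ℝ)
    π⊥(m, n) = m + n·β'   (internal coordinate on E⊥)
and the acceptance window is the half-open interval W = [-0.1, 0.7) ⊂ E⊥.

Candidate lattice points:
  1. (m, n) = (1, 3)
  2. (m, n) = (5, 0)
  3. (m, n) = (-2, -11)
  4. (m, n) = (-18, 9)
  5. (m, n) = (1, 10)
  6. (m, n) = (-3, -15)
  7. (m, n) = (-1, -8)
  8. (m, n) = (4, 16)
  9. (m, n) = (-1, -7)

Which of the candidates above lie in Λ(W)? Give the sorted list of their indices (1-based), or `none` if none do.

Compute β' = (5−√29)/2 = -0.1926, so π⊥(m,n) = m -0.1926·n.
[1] lift (1,3): star map gives 0.4223; window check -0.1 ≤ 0.4223 < 0.7 is true → IN Λ
[2] lift (5,0): star map gives 5.0000; window check -0.1 ≤ 5.0000 < 0.7 is false → out
[3] lift (-2,-11): star map gives 0.1184; window check -0.1 ≤ 0.1184 < 0.7 is true → IN Λ
[4] lift (-18,9): star map gives -19.7332; window check -0.1 ≤ -19.7332 < 0.7 is false → out
[5] lift (1,10): star map gives -0.9258; window check -0.1 ≤ -0.9258 < 0.7 is false → out
[6] lift (-3,-15): star map gives -0.1113; window check -0.1 ≤ -0.1113 < 0.7 is false → out
[7] lift (-1,-8): star map gives 0.5407; window check -0.1 ≤ 0.5407 < 0.7 is true → IN Λ
[8] lift (4,16): star map gives 0.9187; window check -0.1 ≤ 0.9187 < 0.7 is false → out
[9] lift (-1,-7): star map gives 0.3481; window check -0.1 ≤ 0.3481 < 0.7 is true → IN Λ

1, 3, 7, 9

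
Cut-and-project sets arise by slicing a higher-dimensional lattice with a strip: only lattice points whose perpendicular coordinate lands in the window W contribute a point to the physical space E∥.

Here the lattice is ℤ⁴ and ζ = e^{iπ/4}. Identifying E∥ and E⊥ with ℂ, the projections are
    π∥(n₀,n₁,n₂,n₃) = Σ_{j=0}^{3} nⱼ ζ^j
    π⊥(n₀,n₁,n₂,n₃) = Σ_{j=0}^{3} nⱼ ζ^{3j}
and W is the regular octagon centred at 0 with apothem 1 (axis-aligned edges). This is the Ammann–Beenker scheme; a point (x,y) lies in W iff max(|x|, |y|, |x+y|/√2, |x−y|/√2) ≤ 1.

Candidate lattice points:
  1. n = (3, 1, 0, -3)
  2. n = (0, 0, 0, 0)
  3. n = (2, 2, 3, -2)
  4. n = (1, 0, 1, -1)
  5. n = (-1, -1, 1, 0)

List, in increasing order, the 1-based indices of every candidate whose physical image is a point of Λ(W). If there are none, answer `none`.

Internal map: ζ^{3j} for j=0..3 gives (1,0), (−√2/2,√2/2), (0,−1), (√2/2,√2/2).
candidate 1: n = (3, 1, 0, -3) → π⊥ ≈ (+0.17157, -1.41421); max(|x|,|y|,|x±y|/√2) = 1.41421 > 1 ⇒ ∉ W
candidate 2: n = (0, 0, 0, 0) → π⊥ ≈ (+0.00000, +0.00000); max(|x|,|y|,|x±y|/√2) = 0.00000 ≤ 1 ⇒ ∈ W
candidate 3: n = (2, 2, 3, -2) → π⊥ ≈ (-0.82843, -3.00000); max(|x|,|y|,|x±y|/√2) = 3.00000 > 1 ⇒ ∉ W
candidate 4: n = (1, 0, 1, -1) → π⊥ ≈ (+0.29289, -1.70711); max(|x|,|y|,|x±y|/√2) = 1.70711 > 1 ⇒ ∉ W
candidate 5: n = (-1, -1, 1, 0) → π⊥ ≈ (-0.29289, -1.70711); max(|x|,|y|,|x±y|/√2) = 1.70711 > 1 ⇒ ∉ W

2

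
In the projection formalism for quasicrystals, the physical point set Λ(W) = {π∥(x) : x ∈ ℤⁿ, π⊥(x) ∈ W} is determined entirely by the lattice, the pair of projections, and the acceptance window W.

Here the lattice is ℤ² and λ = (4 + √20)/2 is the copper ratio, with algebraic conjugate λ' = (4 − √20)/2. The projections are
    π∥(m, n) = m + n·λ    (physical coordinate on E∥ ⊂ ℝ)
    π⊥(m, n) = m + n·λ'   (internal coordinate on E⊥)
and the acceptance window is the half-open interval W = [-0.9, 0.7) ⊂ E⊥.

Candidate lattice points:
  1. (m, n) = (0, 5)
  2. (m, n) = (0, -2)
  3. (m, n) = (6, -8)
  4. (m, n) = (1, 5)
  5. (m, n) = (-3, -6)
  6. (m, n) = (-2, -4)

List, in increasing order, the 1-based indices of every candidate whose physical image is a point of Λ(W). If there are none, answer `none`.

2, 4

Numerically λ ≈ 4.236068 and λ' = −1/λ ≈ -0.236068.
candidate 1: (m,n)=(0,5) → π∥ = 0+5·λ ≈ 21.180340, π⊥ = 0+5·λ' ≈ -1.180340 ∉ [-0.9, 0.7) ⇒ out
candidate 2: (m,n)=(0,-2) → π∥ = 0-2·λ ≈ -8.472136, π⊥ = 0-2·λ' ≈ 0.472136 ∈ [-0.9, 0.7) ⇒ IN Λ
candidate 3: (m,n)=(6,-8) → π∥ = 6-8·λ ≈ -27.888544, π⊥ = 6-8·λ' ≈ 7.888544 ∉ [-0.9, 0.7) ⇒ out
candidate 4: (m,n)=(1,5) → π∥ = 1+5·λ ≈ 22.180340, π⊥ = 1+5·λ' ≈ -0.180340 ∈ [-0.9, 0.7) ⇒ IN Λ
candidate 5: (m,n)=(-3,-6) → π∥ = -3-6·λ ≈ -28.416408, π⊥ = -3-6·λ' ≈ -1.583592 ∉ [-0.9, 0.7) ⇒ out
candidate 6: (m,n)=(-2,-4) → π∥ = -2-4·λ ≈ -18.944272, π⊥ = -2-4·λ' ≈ -1.055728 ∉ [-0.9, 0.7) ⇒ out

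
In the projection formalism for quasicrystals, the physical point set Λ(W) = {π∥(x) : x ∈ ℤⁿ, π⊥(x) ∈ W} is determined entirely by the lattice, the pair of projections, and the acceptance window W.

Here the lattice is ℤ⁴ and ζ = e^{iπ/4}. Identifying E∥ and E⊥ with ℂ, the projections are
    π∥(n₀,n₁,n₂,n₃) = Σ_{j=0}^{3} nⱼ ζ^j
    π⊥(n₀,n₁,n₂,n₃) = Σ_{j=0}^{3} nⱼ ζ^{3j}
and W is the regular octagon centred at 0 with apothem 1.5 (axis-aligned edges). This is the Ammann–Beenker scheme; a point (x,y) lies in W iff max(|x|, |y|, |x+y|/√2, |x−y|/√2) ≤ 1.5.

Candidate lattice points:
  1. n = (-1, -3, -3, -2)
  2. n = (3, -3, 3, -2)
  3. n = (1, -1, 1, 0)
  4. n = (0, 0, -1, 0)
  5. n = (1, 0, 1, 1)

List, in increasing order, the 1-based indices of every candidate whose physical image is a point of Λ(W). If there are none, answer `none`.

π⊥(n) = n₀ + n₁ζ³ + n₂ζ⁶ + n₃ζ⁹ where ζ = e^{iπ/4}.
#1 (-1, -3, -3, -2): internal (-0.292893, -0.535534); octagon support 0.585786 vs apothem 1.5 → ∈ W
#2 (3, -3, 3, -2): internal (3.707107, -6.535534); octagon support 7.242641 vs apothem 1.5 → ∉ W
#3 (1, -1, 1, 0): internal (1.707107, -1.707107); octagon support 2.414214 vs apothem 1.5 → ∉ W
#4 (0, 0, -1, 0): internal (0.000000, 1.000000); octagon support 1.000000 vs apothem 1.5 → ∈ W
#5 (1, 0, 1, 1): internal (1.707107, -0.292893); octagon support 1.707107 vs apothem 1.5 → ∉ W

1, 4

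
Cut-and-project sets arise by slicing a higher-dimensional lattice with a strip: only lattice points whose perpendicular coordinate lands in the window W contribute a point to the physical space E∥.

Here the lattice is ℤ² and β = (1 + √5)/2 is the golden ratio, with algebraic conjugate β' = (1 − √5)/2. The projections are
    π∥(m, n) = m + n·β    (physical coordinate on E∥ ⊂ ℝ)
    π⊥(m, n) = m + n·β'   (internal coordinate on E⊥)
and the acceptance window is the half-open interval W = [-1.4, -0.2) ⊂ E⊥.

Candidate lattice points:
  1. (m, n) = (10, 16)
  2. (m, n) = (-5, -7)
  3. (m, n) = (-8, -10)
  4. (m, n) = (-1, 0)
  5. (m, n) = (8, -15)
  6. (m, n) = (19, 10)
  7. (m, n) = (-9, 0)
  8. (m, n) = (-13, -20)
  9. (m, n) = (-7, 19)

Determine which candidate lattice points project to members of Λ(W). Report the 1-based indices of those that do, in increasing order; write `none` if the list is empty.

2, 4, 8

β' = (1−√5)/2 ≈ -0.61803.
[1] lift (10,16): star map gives 0.11146; window check -1.4 ≤ 0.11146 < -0.2 is false → out
[2] lift (-5,-7): star map gives -0.67376; window check -1.4 ≤ -0.67376 < -0.2 is true → IN Λ
[3] lift (-8,-10): star map gives -1.81966; window check -1.4 ≤ -1.81966 < -0.2 is false → out
[4] lift (-1,0): star map gives -1.00000; window check -1.4 ≤ -1.00000 < -0.2 is true → IN Λ
[5] lift (8,-15): star map gives 17.27051; window check -1.4 ≤ 17.27051 < -0.2 is false → out
[6] lift (19,10): star map gives 12.81966; window check -1.4 ≤ 12.81966 < -0.2 is false → out
[7] lift (-9,0): star map gives -9.00000; window check -1.4 ≤ -9.00000 < -0.2 is false → out
[8] lift (-13,-20): star map gives -0.63932; window check -1.4 ≤ -0.63932 < -0.2 is true → IN Λ
[9] lift (-7,19): star map gives -18.74265; window check -1.4 ≤ -18.74265 < -0.2 is false → out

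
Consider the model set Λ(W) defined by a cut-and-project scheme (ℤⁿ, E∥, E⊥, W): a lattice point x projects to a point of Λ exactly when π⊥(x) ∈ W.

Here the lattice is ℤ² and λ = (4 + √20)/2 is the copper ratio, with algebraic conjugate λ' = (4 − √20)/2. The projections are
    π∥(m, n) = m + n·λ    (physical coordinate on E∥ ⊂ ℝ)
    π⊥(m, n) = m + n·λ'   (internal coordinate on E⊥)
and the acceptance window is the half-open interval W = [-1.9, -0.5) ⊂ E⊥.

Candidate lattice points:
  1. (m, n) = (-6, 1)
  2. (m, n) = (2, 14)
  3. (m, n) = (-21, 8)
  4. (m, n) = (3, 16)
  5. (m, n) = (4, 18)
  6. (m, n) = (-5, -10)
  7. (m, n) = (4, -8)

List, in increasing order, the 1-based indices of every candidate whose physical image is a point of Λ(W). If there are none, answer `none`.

Numerically λ ≈ 4.23607 and λ' = −1/λ ≈ -0.23607.
#1 (-6,1): internal coord -6 + (1)·λ' = -6.23607; -6.23607 ∉ [-1.9, -0.5) → out
#2 (2,14): internal coord 2 + (14)·λ' = -1.30495; -1.30495 ∈ [-1.9, -0.5) → IN Λ
#3 (-21,8): internal coord -21 + (8)·λ' = -22.88854; -22.88854 ∉ [-1.9, -0.5) → out
#4 (3,16): internal coord 3 + (16)·λ' = -0.77709; -0.77709 ∈ [-1.9, -0.5) → IN Λ
#5 (4,18): internal coord 4 + (18)·λ' = -0.24922; -0.24922 ∉ [-1.9, -0.5) → out
#6 (-5,-10): internal coord -5 + (-10)·λ' = -2.63932; -2.63932 ∉ [-1.9, -0.5) → out
#7 (4,-8): internal coord 4 + (-8)·λ' = +5.88854; +5.88854 ∉ [-1.9, -0.5) → out

2, 4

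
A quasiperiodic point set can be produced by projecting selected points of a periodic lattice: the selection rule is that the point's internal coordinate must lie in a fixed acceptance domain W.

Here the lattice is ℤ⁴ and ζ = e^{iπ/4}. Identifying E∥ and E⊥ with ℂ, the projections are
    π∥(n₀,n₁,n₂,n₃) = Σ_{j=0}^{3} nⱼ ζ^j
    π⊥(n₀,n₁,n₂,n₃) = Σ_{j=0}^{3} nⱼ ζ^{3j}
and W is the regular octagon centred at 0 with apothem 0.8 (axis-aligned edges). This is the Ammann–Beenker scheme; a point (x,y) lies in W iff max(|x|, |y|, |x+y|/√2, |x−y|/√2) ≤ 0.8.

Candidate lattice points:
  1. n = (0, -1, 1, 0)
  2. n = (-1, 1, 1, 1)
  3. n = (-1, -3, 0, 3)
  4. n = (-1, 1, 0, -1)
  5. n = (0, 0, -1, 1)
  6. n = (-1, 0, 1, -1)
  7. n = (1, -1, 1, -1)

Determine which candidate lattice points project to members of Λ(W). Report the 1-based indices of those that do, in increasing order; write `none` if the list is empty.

none

π⊥(n) = n₀ + n₁ζ³ + n₂ζ⁶ + n₃ζ⁹ where ζ = e^{iπ/4}.
candidate 1: n = (0, -1, 1, 0) → π⊥ ≈ (+0.707107, -1.707107); max(|x|,|y|,|x±y|/√2) = 1.707107 > 0.8 ⇒ ∉ W
candidate 2: n = (-1, 1, 1, 1) → π⊥ ≈ (-1.000000, +0.414214); max(|x|,|y|,|x±y|/√2) = 1.000000 > 0.8 ⇒ ∉ W
candidate 3: n = (-1, -3, 0, 3) → π⊥ ≈ (+3.242641, +0.000000); max(|x|,|y|,|x±y|/√2) = 3.242641 > 0.8 ⇒ ∉ W
candidate 4: n = (-1, 1, 0, -1) → π⊥ ≈ (-2.414214, +0.000000); max(|x|,|y|,|x±y|/√2) = 2.414214 > 0.8 ⇒ ∉ W
candidate 5: n = (0, 0, -1, 1) → π⊥ ≈ (+0.707107, +1.707107); max(|x|,|y|,|x±y|/√2) = 1.707107 > 0.8 ⇒ ∉ W
candidate 6: n = (-1, 0, 1, -1) → π⊥ ≈ (-1.707107, -1.707107); max(|x|,|y|,|x±y|/√2) = 2.414214 > 0.8 ⇒ ∉ W
candidate 7: n = (1, -1, 1, -1) → π⊥ ≈ (+1.000000, -2.414214); max(|x|,|y|,|x±y|/√2) = 2.414214 > 0.8 ⇒ ∉ W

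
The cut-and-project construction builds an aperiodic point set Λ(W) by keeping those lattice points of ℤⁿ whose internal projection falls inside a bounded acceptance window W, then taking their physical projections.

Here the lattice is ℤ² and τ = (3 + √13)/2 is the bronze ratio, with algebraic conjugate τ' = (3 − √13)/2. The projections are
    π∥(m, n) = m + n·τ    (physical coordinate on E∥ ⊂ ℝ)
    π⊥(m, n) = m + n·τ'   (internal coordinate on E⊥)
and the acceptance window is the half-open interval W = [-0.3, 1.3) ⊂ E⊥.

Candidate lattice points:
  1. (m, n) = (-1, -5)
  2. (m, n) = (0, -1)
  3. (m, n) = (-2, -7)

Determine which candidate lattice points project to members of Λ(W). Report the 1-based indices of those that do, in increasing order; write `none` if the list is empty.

1, 2, 3

Compute τ' = (3−√13)/2 = -0.302776, so π⊥(m,n) = m -0.302776·n.
[1] lift (-1,-5): star map gives 0.513878; window check -0.3 ≤ 0.513878 < 1.3 is true → IN Λ
[2] lift (0,-1): star map gives 0.302776; window check -0.3 ≤ 0.302776 < 1.3 is true → IN Λ
[3] lift (-2,-7): star map gives 0.119429; window check -0.3 ≤ 0.119429 < 1.3 is true → IN Λ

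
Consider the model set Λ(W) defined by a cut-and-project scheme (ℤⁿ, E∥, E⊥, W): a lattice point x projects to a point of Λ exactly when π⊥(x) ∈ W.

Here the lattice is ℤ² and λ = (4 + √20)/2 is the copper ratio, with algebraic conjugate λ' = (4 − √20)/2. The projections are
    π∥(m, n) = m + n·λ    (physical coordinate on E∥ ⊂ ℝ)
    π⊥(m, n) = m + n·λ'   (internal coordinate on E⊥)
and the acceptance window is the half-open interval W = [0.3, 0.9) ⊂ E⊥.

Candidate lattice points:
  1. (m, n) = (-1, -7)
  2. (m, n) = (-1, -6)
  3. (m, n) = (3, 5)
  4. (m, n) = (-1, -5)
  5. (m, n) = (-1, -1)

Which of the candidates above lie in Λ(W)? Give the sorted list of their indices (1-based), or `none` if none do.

λ' = (4−√20)/2 ≈ -0.23607.
candidate 1: (m,n)=(-1,-7) → π∥ = -1-7·λ ≈ -30.65248, π⊥ = -1-7·λ' ≈ 0.65248 ∈ [0.3, 0.9) ⇒ IN Λ
candidate 2: (m,n)=(-1,-6) → π∥ = -1-6·λ ≈ -26.41641, π⊥ = -1-6·λ' ≈ 0.41641 ∈ [0.3, 0.9) ⇒ IN Λ
candidate 3: (m,n)=(3,5) → π∥ = 3+5·λ ≈ 24.18034, π⊥ = 3+5·λ' ≈ 1.81966 ∉ [0.3, 0.9) ⇒ out
candidate 4: (m,n)=(-1,-5) → π∥ = -1-5·λ ≈ -22.18034, π⊥ = -1-5·λ' ≈ 0.18034 ∉ [0.3, 0.9) ⇒ out
candidate 5: (m,n)=(-1,-1) → π∥ = -1-1·λ ≈ -5.23607, π⊥ = -1-1·λ' ≈ -0.76393 ∉ [0.3, 0.9) ⇒ out

1, 2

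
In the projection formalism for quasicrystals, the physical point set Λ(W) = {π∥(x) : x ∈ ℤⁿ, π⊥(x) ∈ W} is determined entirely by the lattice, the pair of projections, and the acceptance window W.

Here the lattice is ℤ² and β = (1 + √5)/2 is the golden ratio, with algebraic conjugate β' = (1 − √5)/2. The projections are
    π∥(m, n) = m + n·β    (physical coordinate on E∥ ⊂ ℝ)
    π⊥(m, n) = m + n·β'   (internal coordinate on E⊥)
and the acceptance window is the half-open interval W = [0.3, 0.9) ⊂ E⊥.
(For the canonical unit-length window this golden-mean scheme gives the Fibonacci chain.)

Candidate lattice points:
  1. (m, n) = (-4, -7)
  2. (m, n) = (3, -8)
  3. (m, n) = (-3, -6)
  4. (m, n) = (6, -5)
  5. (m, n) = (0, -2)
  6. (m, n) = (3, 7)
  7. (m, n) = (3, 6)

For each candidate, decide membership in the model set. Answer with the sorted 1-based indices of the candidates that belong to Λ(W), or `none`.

Numerically β ≈ 1.61803 and β' = −1/β ≈ -0.61803.
[1] lift (-4,-7): star map gives 0.32624; window check 0.3 ≤ 0.32624 < 0.9 is true → IN Λ
[2] lift (3,-8): star map gives 7.94427; window check 0.3 ≤ 7.94427 < 0.9 is false → out
[3] lift (-3,-6): star map gives 0.70820; window check 0.3 ≤ 0.70820 < 0.9 is true → IN Λ
[4] lift (6,-5): star map gives 9.09017; window check 0.3 ≤ 9.09017 < 0.9 is false → out
[5] lift (0,-2): star map gives 1.23607; window check 0.3 ≤ 1.23607 < 0.9 is false → out
[6] lift (3,7): star map gives -1.32624; window check 0.3 ≤ -1.32624 < 0.9 is false → out
[7] lift (3,6): star map gives -0.70820; window check 0.3 ≤ -0.70820 < 0.9 is false → out

1, 3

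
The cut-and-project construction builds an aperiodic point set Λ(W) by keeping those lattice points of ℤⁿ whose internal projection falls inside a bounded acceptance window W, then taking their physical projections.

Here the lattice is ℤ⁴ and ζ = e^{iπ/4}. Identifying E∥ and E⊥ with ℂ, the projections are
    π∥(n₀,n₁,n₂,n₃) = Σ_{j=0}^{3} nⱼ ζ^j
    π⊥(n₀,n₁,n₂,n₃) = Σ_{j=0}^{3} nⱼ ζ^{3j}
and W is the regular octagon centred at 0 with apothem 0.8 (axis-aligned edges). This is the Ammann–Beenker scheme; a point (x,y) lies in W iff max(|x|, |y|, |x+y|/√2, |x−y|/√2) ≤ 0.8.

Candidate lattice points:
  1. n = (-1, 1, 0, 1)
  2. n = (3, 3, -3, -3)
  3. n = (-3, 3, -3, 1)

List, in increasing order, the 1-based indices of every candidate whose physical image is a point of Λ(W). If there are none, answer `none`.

none

With ζ = e^{iπ/4} the internal vectors are ζ^0,ζ^3,ζ^6,ζ^9.
candidate 1: n = (-1, 1, 0, 1) → π⊥ ≈ (-1.000000, +1.414214); max(|x|,|y|,|x±y|/√2) = 1.707107 > 0.8 ⇒ ∉ W
candidate 2: n = (3, 3, -3, -3) → π⊥ ≈ (-1.242641, +3.000000); max(|x|,|y|,|x±y|/√2) = 3.000000 > 0.8 ⇒ ∉ W
candidate 3: n = (-3, 3, -3, 1) → π⊥ ≈ (-4.414214, +5.828427); max(|x|,|y|,|x±y|/√2) = 7.242641 > 0.8 ⇒ ∉ W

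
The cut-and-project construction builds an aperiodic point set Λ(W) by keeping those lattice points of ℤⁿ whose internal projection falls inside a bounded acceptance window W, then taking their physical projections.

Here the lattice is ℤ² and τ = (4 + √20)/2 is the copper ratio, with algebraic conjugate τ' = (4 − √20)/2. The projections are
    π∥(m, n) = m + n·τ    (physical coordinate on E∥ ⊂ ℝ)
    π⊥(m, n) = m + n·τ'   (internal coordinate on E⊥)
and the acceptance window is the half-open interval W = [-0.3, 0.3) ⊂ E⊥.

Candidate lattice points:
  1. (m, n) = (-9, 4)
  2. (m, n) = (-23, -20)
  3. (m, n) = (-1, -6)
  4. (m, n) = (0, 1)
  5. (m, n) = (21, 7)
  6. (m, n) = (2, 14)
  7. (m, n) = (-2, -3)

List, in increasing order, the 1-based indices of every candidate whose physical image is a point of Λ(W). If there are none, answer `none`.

4

Numerically τ ≈ 4.23607 and τ' = −1/τ ≈ -0.23607.
#1 (-9,4): internal coord -9 + (4)·τ' = -9.94427; -9.94427 ∉ [-0.3, 0.3) → out
#2 (-23,-20): internal coord -23 + (-20)·τ' = -18.27864; -18.27864 ∉ [-0.3, 0.3) → out
#3 (-1,-6): internal coord -1 + (-6)·τ' = +0.41641; +0.41641 ∉ [-0.3, 0.3) → out
#4 (0,1): internal coord 0 + (1)·τ' = -0.23607; -0.23607 ∈ [-0.3, 0.3) → IN Λ
#5 (21,7): internal coord 21 + (7)·τ' = +19.34752; +19.34752 ∉ [-0.3, 0.3) → out
#6 (2,14): internal coord 2 + (14)·τ' = -1.30495; -1.30495 ∉ [-0.3, 0.3) → out
#7 (-2,-3): internal coord -2 + (-3)·τ' = -1.29180; -1.29180 ∉ [-0.3, 0.3) → out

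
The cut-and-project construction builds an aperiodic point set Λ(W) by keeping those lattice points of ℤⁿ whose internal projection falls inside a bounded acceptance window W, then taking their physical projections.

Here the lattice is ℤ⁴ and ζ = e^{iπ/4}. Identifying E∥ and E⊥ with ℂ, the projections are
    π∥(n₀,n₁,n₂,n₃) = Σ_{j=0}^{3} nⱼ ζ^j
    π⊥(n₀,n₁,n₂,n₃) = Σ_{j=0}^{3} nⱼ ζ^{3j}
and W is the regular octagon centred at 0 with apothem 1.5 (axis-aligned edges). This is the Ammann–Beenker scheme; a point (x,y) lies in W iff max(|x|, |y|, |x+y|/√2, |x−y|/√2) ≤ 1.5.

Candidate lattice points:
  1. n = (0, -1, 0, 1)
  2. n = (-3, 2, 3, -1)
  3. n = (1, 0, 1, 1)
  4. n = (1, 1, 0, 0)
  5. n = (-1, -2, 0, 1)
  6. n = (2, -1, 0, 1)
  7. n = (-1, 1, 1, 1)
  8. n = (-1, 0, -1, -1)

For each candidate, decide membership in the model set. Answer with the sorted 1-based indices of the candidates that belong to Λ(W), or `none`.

π⊥(n) = n₀ + n₁ζ³ + n₂ζ⁶ + n₃ζ⁹ where ζ = e^{iπ/4}.
#1 (0, -1, 0, 1): internal (1.4142, 0.0000); octagon support 1.4142 vs apothem 1.5 → ∈ W
#2 (-3, 2, 3, -1): internal (-5.1213, -2.2929); octagon support 5.2426 vs apothem 1.5 → ∉ W
#3 (1, 0, 1, 1): internal (1.7071, -0.2929); octagon support 1.7071 vs apothem 1.5 → ∉ W
#4 (1, 1, 0, 0): internal (0.2929, 0.7071); octagon support 0.7071 vs apothem 1.5 → ∈ W
#5 (-1, -2, 0, 1): internal (1.1213, -0.7071); octagon support 1.2929 vs apothem 1.5 → ∈ W
#6 (2, -1, 0, 1): internal (3.4142, 0.0000); octagon support 3.4142 vs apothem 1.5 → ∉ W
#7 (-1, 1, 1, 1): internal (-1.0000, 0.4142); octagon support 1.0000 vs apothem 1.5 → ∈ W
#8 (-1, 0, -1, -1): internal (-1.7071, 0.2929); octagon support 1.7071 vs apothem 1.5 → ∉ W

1, 4, 5, 7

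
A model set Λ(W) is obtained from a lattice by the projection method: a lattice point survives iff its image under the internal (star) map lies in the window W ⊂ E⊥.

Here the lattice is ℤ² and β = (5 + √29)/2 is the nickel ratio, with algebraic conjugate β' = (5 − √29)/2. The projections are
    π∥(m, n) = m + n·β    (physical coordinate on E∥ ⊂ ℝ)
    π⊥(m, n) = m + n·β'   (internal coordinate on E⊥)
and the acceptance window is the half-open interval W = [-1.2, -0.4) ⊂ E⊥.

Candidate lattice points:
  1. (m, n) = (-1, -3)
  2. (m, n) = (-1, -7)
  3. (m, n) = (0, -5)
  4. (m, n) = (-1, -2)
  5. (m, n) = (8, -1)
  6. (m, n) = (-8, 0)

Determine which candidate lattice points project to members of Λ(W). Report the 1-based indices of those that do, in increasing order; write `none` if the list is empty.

1, 4

Compute β' = (5−√29)/2 = -0.192582, so π⊥(m,n) = m -0.192582·n.
#1 (-1,-3): internal coord -1 + (-3)·β' = -0.422253; -0.422253 ∈ [-1.2, -0.4) → IN Λ
#2 (-1,-7): internal coord -1 + (-7)·β' = +0.348077; +0.348077 ∉ [-1.2, -0.4) → out
#3 (0,-5): internal coord 0 + (-5)·β' = +0.962912; +0.962912 ∉ [-1.2, -0.4) → out
#4 (-1,-2): internal coord -1 + (-2)·β' = -0.614835; -0.614835 ∈ [-1.2, -0.4) → IN Λ
#5 (8,-1): internal coord 8 + (-1)·β' = +8.192582; +8.192582 ∉ [-1.2, -0.4) → out
#6 (-8,0): internal coord -8 + (0)·β' = -8.000000; -8.000000 ∉ [-1.2, -0.4) → out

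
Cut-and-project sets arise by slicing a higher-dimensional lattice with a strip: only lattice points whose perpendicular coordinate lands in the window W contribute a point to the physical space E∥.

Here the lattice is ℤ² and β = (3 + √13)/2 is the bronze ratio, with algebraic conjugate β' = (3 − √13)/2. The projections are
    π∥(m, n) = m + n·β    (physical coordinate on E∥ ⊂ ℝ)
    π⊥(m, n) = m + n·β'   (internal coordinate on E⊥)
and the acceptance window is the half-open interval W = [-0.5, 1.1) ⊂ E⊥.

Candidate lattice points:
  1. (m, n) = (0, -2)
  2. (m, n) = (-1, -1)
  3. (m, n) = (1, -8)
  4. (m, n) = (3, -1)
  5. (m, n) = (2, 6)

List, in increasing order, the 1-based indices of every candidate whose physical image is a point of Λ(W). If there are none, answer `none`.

Numerically β ≈ 3.3028 and β' = −1/β ≈ -0.3028.
#1 (0,-2): internal coord 0 + (-2)·β' = +0.6056; +0.6056 ∈ [-0.5, 1.1) → IN Λ
#2 (-1,-1): internal coord -1 + (-1)·β' = -0.6972; -0.6972 ∉ [-0.5, 1.1) → out
#3 (1,-8): internal coord 1 + (-8)·β' = +3.4222; +3.4222 ∉ [-0.5, 1.1) → out
#4 (3,-1): internal coord 3 + (-1)·β' = +3.3028; +3.3028 ∉ [-0.5, 1.1) → out
#5 (2,6): internal coord 2 + (6)·β' = +0.1833; +0.1833 ∈ [-0.5, 1.1) → IN Λ

1, 5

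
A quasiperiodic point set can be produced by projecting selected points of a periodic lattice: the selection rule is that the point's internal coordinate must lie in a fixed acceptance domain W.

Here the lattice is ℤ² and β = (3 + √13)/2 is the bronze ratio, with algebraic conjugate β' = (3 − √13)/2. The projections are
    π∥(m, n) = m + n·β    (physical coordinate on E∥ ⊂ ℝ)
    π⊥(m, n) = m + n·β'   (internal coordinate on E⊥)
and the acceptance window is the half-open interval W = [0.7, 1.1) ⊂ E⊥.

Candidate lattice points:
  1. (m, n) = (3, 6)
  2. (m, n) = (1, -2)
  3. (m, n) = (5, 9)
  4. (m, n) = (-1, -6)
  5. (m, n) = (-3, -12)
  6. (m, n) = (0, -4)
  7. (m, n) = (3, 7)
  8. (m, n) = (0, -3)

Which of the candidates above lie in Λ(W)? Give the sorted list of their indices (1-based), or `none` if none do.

4, 7, 8

Compute β' = (3−√13)/2 = -0.302776, so π⊥(m,n) = m -0.302776·n.
#1 (3,6): internal coord 3 + (6)·β' = +1.183346; +1.183346 ∉ [0.7, 1.1) → out
#2 (1,-2): internal coord 1 + (-2)·β' = +1.605551; +1.605551 ∉ [0.7, 1.1) → out
#3 (5,9): internal coord 5 + (9)·β' = +2.275019; +2.275019 ∉ [0.7, 1.1) → out
#4 (-1,-6): internal coord -1 + (-6)·β' = +0.816654; +0.816654 ∈ [0.7, 1.1) → IN Λ
#5 (-3,-12): internal coord -3 + (-12)·β' = +0.633308; +0.633308 ∉ [0.7, 1.1) → out
#6 (0,-4): internal coord 0 + (-4)·β' = +1.211103; +1.211103 ∉ [0.7, 1.1) → out
#7 (3,7): internal coord 3 + (7)·β' = +0.880571; +0.880571 ∈ [0.7, 1.1) → IN Λ
#8 (0,-3): internal coord 0 + (-3)·β' = +0.908327; +0.908327 ∈ [0.7, 1.1) → IN Λ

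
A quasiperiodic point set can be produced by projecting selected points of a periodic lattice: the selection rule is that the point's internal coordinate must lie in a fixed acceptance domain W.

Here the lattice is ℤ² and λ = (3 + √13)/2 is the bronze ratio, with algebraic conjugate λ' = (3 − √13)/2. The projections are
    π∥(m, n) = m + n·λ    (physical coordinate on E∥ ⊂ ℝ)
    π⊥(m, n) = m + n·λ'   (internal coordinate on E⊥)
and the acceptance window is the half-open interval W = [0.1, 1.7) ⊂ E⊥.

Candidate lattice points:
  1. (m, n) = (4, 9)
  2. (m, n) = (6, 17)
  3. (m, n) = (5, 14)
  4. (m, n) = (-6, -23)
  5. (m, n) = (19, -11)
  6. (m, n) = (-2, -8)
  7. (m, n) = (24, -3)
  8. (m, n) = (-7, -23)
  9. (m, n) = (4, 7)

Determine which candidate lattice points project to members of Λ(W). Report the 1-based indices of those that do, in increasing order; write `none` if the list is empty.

1, 2, 3, 4, 6

Compute λ' = (3−√13)/2 = -0.3028, so π⊥(m,n) = m -0.3028·n.
candidate 1: (m,n)=(4,9) → π∥ = 4+9·λ ≈ 33.7250, π⊥ = 4+9·λ' ≈ 1.2750 ∈ [0.1, 1.7) ⇒ IN Λ
candidate 2: (m,n)=(6,17) → π∥ = 6+17·λ ≈ 62.1472, π⊥ = 6+17·λ' ≈ 0.8528 ∈ [0.1, 1.7) ⇒ IN Λ
candidate 3: (m,n)=(5,14) → π∥ = 5+14·λ ≈ 51.2389, π⊥ = 5+14·λ' ≈ 0.7611 ∈ [0.1, 1.7) ⇒ IN Λ
candidate 4: (m,n)=(-6,-23) → π∥ = -6-23·λ ≈ -81.9638, π⊥ = -6-23·λ' ≈ 0.9638 ∈ [0.1, 1.7) ⇒ IN Λ
candidate 5: (m,n)=(19,-11) → π∥ = 19-11·λ ≈ -17.3305, π⊥ = 19-11·λ' ≈ 22.3305 ∉ [0.1, 1.7) ⇒ out
candidate 6: (m,n)=(-2,-8) → π∥ = -2-8·λ ≈ -28.4222, π⊥ = -2-8·λ' ≈ 0.4222 ∈ [0.1, 1.7) ⇒ IN Λ
candidate 7: (m,n)=(24,-3) → π∥ = 24-3·λ ≈ 14.0917, π⊥ = 24-3·λ' ≈ 24.9083 ∉ [0.1, 1.7) ⇒ out
candidate 8: (m,n)=(-7,-23) → π∥ = -7-23·λ ≈ -82.9638, π⊥ = -7-23·λ' ≈ -0.0362 ∉ [0.1, 1.7) ⇒ out
candidate 9: (m,n)=(4,7) → π∥ = 4+7·λ ≈ 27.1194, π⊥ = 4+7·λ' ≈ 1.8806 ∉ [0.1, 1.7) ⇒ out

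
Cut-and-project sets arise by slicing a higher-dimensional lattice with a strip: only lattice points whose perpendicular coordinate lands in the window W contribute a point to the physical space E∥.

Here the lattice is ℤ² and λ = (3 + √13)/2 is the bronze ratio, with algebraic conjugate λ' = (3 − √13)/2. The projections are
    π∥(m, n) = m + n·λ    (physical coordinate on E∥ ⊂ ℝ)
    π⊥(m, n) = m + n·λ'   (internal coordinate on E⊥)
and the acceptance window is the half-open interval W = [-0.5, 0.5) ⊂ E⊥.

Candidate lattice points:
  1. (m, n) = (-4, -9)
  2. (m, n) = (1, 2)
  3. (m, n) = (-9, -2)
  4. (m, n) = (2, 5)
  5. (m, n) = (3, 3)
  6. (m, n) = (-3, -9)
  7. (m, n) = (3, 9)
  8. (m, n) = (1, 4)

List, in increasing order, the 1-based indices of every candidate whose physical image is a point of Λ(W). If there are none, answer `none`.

λ' = (3−√13)/2 ≈ -0.30278.
[1] lift (-4,-9): star map gives -1.27502; window check -0.5 ≤ -1.27502 < 0.5 is false → out
[2] lift (1,2): star map gives 0.39445; window check -0.5 ≤ 0.39445 < 0.5 is true → IN Λ
[3] lift (-9,-2): star map gives -8.39445; window check -0.5 ≤ -8.39445 < 0.5 is false → out
[4] lift (2,5): star map gives 0.48612; window check -0.5 ≤ 0.48612 < 0.5 is true → IN Λ
[5] lift (3,3): star map gives 2.09167; window check -0.5 ≤ 2.09167 < 0.5 is false → out
[6] lift (-3,-9): star map gives -0.27502; window check -0.5 ≤ -0.27502 < 0.5 is true → IN Λ
[7] lift (3,9): star map gives 0.27502; window check -0.5 ≤ 0.27502 < 0.5 is true → IN Λ
[8] lift (1,4): star map gives -0.21110; window check -0.5 ≤ -0.21110 < 0.5 is true → IN Λ

2, 4, 6, 7, 8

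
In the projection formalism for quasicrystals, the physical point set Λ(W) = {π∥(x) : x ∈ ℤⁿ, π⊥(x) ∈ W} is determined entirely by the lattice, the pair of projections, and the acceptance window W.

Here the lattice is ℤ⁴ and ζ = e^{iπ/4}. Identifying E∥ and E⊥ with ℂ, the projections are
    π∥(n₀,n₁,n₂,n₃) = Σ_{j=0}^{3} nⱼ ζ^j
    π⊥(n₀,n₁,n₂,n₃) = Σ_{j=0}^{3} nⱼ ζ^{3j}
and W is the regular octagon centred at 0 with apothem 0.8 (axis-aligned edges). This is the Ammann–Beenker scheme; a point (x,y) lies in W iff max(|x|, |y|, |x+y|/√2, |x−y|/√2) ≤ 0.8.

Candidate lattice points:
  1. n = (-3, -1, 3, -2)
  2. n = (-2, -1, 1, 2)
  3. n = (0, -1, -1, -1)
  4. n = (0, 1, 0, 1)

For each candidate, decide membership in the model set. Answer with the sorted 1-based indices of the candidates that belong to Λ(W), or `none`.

2, 3

π⊥(n) = n₀ + n₁ζ³ + n₂ζ⁶ + n₃ζ⁹ where ζ = e^{iπ/4}.
#1 (-3, -1, 3, -2): internal (-3.707107, -5.121320); octagon support 6.242641 vs apothem 0.8 → ∉ W
#2 (-2, -1, 1, 2): internal (0.121320, -0.292893); octagon support 0.292893 vs apothem 0.8 → ∈ W
#3 (0, -1, -1, -1): internal (0.000000, -0.414214); octagon support 0.414214 vs apothem 0.8 → ∈ W
#4 (0, 1, 0, 1): internal (0.000000, 1.414214); octagon support 1.414214 vs apothem 0.8 → ∉ W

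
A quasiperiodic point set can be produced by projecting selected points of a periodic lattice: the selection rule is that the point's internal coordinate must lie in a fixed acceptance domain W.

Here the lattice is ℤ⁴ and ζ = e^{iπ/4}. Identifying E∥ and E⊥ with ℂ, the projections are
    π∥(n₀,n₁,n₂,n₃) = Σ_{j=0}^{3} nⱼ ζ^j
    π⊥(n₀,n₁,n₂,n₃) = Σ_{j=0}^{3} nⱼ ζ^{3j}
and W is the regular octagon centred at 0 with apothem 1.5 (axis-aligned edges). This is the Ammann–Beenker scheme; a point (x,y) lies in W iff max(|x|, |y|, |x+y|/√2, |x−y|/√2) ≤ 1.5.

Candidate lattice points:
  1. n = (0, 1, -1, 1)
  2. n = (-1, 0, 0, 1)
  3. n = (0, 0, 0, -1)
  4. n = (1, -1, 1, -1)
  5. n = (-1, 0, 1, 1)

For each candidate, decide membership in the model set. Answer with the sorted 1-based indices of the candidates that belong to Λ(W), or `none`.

π⊥(n) = n₀ + n₁ζ³ + n₂ζ⁶ + n₃ζ⁹ where ζ = e^{iπ/4}.
candidate 1: n = (0, 1, -1, 1) → π⊥ ≈ (+0.0000, +2.4142); max(|x|,|y|,|x±y|/√2) = 2.4142 > 1.5 ⇒ ∉ W
candidate 2: n = (-1, 0, 0, 1) → π⊥ ≈ (-0.2929, +0.7071); max(|x|,|y|,|x±y|/√2) = 0.7071 ≤ 1.5 ⇒ ∈ W
candidate 3: n = (0, 0, 0, -1) → π⊥ ≈ (-0.7071, -0.7071); max(|x|,|y|,|x±y|/√2) = 1.0000 ≤ 1.5 ⇒ ∈ W
candidate 4: n = (1, -1, 1, -1) → π⊥ ≈ (+1.0000, -2.4142); max(|x|,|y|,|x±y|/√2) = 2.4142 > 1.5 ⇒ ∉ W
candidate 5: n = (-1, 0, 1, 1) → π⊥ ≈ (-0.2929, -0.2929); max(|x|,|y|,|x±y|/√2) = 0.4142 ≤ 1.5 ⇒ ∈ W

2, 3, 5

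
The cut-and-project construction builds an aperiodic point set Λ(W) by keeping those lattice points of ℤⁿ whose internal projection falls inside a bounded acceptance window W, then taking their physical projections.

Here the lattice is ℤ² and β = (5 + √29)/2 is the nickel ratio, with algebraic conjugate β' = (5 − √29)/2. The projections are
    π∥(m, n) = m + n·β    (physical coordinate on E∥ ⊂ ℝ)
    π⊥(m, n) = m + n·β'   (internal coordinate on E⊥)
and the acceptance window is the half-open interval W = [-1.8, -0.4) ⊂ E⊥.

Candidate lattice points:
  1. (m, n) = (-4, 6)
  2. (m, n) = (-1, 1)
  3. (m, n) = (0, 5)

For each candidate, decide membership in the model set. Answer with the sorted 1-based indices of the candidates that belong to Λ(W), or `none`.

Numerically β ≈ 5.1926 and β' = −1/β ≈ -0.1926.
[1] lift (-4,6): star map gives -5.1555; window check -1.8 ≤ -5.1555 < -0.4 is false → out
[2] lift (-1,1): star map gives -1.1926; window check -1.8 ≤ -1.1926 < -0.4 is true → IN Λ
[3] lift (0,5): star map gives -0.9629; window check -1.8 ≤ -0.9629 < -0.4 is true → IN Λ

2, 3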